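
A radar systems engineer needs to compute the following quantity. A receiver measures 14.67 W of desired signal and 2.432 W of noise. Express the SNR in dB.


SNR in decibels:
SNR = 10 * log10(Ps / Pn)
    = 10 * log10(14.67 / 2.432)
    = 10 * log10(6.0321)
    = 10 * 0.7805
    = 7.8 dB

7.8 dB


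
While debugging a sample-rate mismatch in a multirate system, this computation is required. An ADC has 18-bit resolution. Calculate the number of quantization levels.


Number of quantization levels = 2^N
= 2^18
= 262144

262144


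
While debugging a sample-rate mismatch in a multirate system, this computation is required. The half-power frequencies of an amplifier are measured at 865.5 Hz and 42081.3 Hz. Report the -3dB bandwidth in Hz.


Bandwidth is the difference of -3dB frequencies:
BW = f_high - f_low
   = 42081.3 - 865.5
   = 41215.8 Hz

41215.8 Hz


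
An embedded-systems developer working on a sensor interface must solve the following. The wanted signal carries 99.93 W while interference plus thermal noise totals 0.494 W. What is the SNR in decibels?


SNR in decibels:
SNR = 10 * log10(Ps / Pn)
    = 10 * log10(99.93 / 0.494)
    = 10 * log10(202.2874)
    = 10 * 2.306
    = 23.06 dB

23.06 dB


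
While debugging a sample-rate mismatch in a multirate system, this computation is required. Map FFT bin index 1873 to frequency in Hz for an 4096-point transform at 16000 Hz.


Frequency of DFT bin k:
f_k = k * fs / N
    = 1873 * 16000 / 4096
    = 29968000 / 4096
    = 7316.406 Hz

7316.406 Hz


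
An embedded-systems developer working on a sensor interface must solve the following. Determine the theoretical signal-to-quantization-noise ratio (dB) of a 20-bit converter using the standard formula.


Theoretical SNR for a full-scale sinusoid:
SNR = 6.02 * N + 1.76
    = 6.02 * 20 + 1.76
    = 120.4 + 1.76
    = 122.16 dB

122.16 dB


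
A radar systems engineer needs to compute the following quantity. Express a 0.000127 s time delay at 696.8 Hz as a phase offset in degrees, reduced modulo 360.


Phase shift from frequency and time delay:
phi = 360 * f * t_delay
    = 360 * 696.8 * 0.000127
    = 31.86 degrees
    mod 360 = 31.86 degrees

31.86 degrees


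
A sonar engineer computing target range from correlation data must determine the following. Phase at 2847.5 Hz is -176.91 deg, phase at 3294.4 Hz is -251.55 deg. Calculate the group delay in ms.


Group delay from phase difference:
tau = -d(phi)/d(omega)
d(phi) = -74.64 deg = -1.302714 rad
d(omega) = 2*pi*(3294.4 - 2847.5) = 2807.9555 rad/s
tau = -(-1.302714) / 2807.9555
    = 0.4639 ms

0.4639 ms


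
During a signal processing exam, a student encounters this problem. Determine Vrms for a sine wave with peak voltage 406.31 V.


RMS voltage for a sinusoidal waveform:
V_rms = V_peak / sqrt(2)
      = 406.31 / 1.414214
      = 287.305 V

287.305 V


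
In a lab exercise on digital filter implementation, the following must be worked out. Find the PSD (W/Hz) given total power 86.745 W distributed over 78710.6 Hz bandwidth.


Power spectral density:
PSD = P / BW
    = 86.745 / 78710.6
    = 0.00110208 W/Hz

0.00110208 W/Hz


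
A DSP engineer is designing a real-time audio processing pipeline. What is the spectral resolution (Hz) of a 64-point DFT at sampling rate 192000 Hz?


DFT frequency resolution:
df = fs / N
   = 192000 / 64
   = 3000.0 Hz

3000.0 Hz


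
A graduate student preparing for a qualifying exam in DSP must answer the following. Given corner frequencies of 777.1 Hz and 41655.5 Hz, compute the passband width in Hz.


Bandwidth is the difference of -3dB frequencies:
BW = f_high - f_low
   = 41655.5 - 777.1
   = 40878.4 Hz

40878.4 Hz


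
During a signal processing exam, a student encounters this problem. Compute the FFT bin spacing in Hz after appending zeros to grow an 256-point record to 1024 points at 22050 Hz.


Frequency resolution after zero-padding:
N_padded = 256 * 4 = 1024
df = fs / N_padded
   = 22050 / 1024
   = 21.5332 Hz

21.5332 Hz


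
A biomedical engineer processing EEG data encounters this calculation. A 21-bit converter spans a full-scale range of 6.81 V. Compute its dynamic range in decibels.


Dynamic range from full-scale to LSB:
V_min = V_max / 2^bits = 6.81 / 2^21
DR = 20 * log10(V_max / V_min)
   = 20 * log10(2^21)
   = 20 * 21 * log10(2)
   = 126.43 dB

126.43 dB


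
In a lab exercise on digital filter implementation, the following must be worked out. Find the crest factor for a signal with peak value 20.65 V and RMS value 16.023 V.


Crest factor is the ratio of peak to RMS:
CF = V_peak / V_rms
   = 20.65 / 16.023
   = 1.2888

1.2888


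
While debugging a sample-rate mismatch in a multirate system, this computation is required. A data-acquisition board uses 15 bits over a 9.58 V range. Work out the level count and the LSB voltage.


Step 1 — number of quantization levels:
L = 2^N = 2^15 = 32768

Step 2 — LSB step size:
delta = Vfs / L
      = 9.58 / 32768
      = 0.00029236 V

Levels = 32768; step size = 0.00029236 V


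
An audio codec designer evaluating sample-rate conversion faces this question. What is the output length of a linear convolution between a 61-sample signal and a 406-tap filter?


Linear convolution output length:
L = N + M - 1
  = 61 + 406 - 1
  = 466 samples

466


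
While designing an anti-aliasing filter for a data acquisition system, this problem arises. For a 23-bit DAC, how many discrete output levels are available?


Number of quantization levels = 2^N
= 2^23
= 8388608

8388608


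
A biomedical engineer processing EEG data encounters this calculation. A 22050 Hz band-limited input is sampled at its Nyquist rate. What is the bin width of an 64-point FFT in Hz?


Step 1 — Nyquist sampling rate:
fs = 2 * fmax = 2 * 22050 = 44100 Hz

Step 2 — DFT bin spacing:
df = fs / N = 44100 / 64 = 689.0625 Hz

689.0625 Hz


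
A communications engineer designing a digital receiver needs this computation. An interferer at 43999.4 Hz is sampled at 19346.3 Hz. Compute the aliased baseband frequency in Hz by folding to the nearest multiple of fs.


Compute the nearest integer multiple of fs to the signal:
n = round(43999.4 / 19346.3) = 2
f_alias = |43999.4 - 2 * 19346.3|
        = |43999.4 - 38692.6|
        = 5306.8 Hz

5306.8


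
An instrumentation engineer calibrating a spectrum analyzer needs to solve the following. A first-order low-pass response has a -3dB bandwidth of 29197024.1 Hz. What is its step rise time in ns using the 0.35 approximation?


Rise time from bandwidth relationship:
tr = 0.35 / BW
   = 0.35 / 29197024.1
   = 1.198752307e-08 s
   = 11.9875 ns

11.9875 ns


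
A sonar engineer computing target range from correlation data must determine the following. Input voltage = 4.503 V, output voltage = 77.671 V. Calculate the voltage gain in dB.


Voltage gain in dB:
G = 20 * log10(Vout / Vin)
  = 20 * log10(77.671 / 4.503)
  = 20 * log10(17.248723)
  = 20 * 1.236757
  = 24.74 dB

24.74 dB


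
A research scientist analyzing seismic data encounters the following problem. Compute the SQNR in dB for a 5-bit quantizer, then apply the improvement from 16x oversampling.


Step 1 — baseline SQNR at Nyquist:
SQNR_base = 6.02*N + 1.76
          = 6.02*5 + 1.76
          = 31.86 dB

Step 2 — oversampling processing gain:
G = 10*log10(OSR) = 10*log10(16) = 12.04 dB

Step 3 — total:
SQNR_total = 31.86 + 12.04 = 43.9 dB

Base SQNR = 31.86 dB; oversampled SQNR = 43.9 dB


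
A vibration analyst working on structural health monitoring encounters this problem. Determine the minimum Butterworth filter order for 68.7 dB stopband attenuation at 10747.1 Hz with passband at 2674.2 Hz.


Butterworth filter order formula:
n = log10(10^(A/10) - 1) / (2 * log10(f_stop/f_pass))
10^(68.7/10) - 1 = 7413101.413
f_stop/f_pass = 10747.1 / 2674.2 = 4.0188
n = 5.6862 -> ceil = 6

6


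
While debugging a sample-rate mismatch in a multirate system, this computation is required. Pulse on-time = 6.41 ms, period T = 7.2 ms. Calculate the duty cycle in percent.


Duty cycle as a percentage:
DC = (t_on / T) * 100
   = (6.41 / 7.2) * 100
   = 0.890278 * 100
   = 89.03 %

89.03 %


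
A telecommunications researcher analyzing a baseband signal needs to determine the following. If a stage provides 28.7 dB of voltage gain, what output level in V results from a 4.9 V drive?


Output voltage from dB gain:
V_out = V_in * 10^(gain_dB / 20)
      = 4.9 * 10^(28.7 / 20)
      = 4.9 * 27.227013
      = 133.4124 V

133.4124 V


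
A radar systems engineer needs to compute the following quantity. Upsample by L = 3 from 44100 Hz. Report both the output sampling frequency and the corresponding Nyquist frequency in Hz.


Step 1 — output sample rate after interpolation by L:
fs_out = L * fs_in = 3 * 44100 = 132300 Hz

Step 2 — Nyquist frequency of the output stream:
f_Nyq = fs_out / 2 = 132300 / 2 = 66150.0 Hz

fs_out = 132300 Hz; f_Nyquist = 66150.0 Hz


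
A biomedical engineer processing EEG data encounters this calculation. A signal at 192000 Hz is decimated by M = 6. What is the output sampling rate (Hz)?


Decimation reduces the sample rate:
fs_out = fs_in / M
       = 192000 / 6
       = 32000.0 Hz

32000.0 Hz


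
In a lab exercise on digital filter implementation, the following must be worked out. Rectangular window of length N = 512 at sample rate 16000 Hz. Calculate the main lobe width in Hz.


Main lobe width for a rectangular window:
Width = 2 * fs / N
      = 2 * 16000 / 512
      = 32000 / 512
      = 62.5 Hz

62.5 Hz


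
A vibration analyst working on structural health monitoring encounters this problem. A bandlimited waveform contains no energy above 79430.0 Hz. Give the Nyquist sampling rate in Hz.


The Nyquist rate is twice the maximum frequency component.
fs_min = 2 * fmax
      = 2 * 79430.0
      = 158860.0 Hz

158860.0


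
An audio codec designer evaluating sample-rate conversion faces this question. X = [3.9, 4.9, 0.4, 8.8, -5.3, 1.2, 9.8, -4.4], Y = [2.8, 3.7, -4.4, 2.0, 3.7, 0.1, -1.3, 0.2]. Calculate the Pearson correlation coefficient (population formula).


Pearson correlation coefficient (population):
r = cov(X,Y) / (std(X) * std(Y))
Mean X = 2.4125, Mean Y = 0.85
Cov(X,Y) = -0.578125
Std(X) = 5.186385, Std(Y) = 2.611034
r = -0.0427

-0.0427


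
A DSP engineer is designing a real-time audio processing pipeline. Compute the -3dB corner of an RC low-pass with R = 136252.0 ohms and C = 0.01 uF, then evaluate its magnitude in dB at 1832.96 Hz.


Step 1 — cutoff frequency:
fc = 1 / (2*pi*R*C)
C = 0.01 uF = 1e-08 F
fc = 1 / (2*pi*136252.0*1e-08)
   = 116.809 Hz

Step 2 — magnitude at f = 1832.96 Hz:
|H(f)| = 1 / sqrt(1 + (f/fc)^2)
f/fc = 1832.96 / 116.809 = 15.691942
|H| = 1 / sqrt(1 + 246.237044) = 0.063598
|H|_dB = 20*log10(0.063598) = -23.93 dB

fc = 116.809 Hz; |H(1832.96 Hz)| = -23.93 dB


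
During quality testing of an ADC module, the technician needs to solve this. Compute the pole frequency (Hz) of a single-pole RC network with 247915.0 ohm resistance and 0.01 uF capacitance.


Cutoff frequency of a first-order RC filter:
fc = 1 / (2 * pi * R * C)
C = 0.01 uF = 1e-08 F
fc = 1 / (2 * pi * 247915.0 * 1e-08)
   = 1 / 0.015576958854294
   = 64.197383 Hz

64.197383 Hz


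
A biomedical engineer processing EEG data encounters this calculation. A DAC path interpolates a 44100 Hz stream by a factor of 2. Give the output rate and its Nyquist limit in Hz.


Step 1 — output sample rate after interpolation by L:
fs_out = L * fs_in = 2 * 44100 = 88200 Hz

Step 2 — Nyquist frequency of the output stream:
f_Nyq = fs_out / 2 = 88200 / 2 = 44100.0 Hz

fs_out = 88200 Hz; f_Nyquist = 44100.0 Hz


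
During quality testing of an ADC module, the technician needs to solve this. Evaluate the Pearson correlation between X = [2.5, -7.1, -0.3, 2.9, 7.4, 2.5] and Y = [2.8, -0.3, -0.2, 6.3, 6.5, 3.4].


Pearson correlation coefficient (population):
r = cov(X,Y) / (std(X) * std(Y))
Mean X = 1.3167, Mean Y = 3.0833
Cov(X,Y) = 9.950278
Std(X) = 4.392576, Std(Y) = 2.721162
r = 0.8325

0.8325


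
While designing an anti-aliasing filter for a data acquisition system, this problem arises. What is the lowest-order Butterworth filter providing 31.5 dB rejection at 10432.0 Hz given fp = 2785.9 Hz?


Butterworth filter order formula:
n = log10(10^(A/10) - 1) / (2 * log10(f_stop/f_pass))
10^(31.5/10) - 1 = 1411.5375
f_stop/f_pass = 10432.0 / 2785.9 = 3.7446
n = 2.7465 -> ceil = 3

3


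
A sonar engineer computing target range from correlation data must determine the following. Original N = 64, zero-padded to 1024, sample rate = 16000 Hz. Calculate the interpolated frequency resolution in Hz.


Frequency resolution after zero-padding:
N_padded = 64 * 16 = 1024
df = fs / N_padded
   = 16000 / 1024
   = 15.625 Hz

15.625 Hz


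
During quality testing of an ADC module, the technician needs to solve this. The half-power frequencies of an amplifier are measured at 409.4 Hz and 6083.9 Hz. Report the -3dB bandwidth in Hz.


Bandwidth is the difference of -3dB frequencies:
BW = f_high - f_low
   = 6083.9 - 409.4
   = 5674.5 Hz

5674.5 Hz


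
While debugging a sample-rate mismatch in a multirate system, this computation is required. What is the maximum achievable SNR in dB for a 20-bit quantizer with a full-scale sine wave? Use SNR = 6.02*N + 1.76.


Theoretical SNR for a full-scale sinusoid:
SNR = 6.02 * N + 1.76
    = 6.02 * 20 + 1.76
    = 120.4 + 1.76
    = 122.16 dB

122.16 dB


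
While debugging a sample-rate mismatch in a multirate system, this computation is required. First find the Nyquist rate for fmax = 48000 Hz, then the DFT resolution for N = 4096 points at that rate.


Step 1 — Nyquist sampling rate:
fs = 2 * fmax = 2 * 48000 = 96000 Hz

Step 2 — DFT bin spacing:
df = fs / N = 96000 / 4096 = 23.4375 Hz

23.4375 Hz


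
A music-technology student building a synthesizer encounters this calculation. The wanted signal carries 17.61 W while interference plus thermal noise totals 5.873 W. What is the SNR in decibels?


SNR in decibels:
SNR = 10 * log10(Ps / Pn)
    = 10 * log10(17.61 / 5.873)
    = 10 * log10(2.9985)
    = 10 * 0.4769
    = 4.77 dB

4.77 dB


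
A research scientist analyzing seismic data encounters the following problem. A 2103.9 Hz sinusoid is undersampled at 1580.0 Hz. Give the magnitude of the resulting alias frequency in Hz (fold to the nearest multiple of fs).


Compute the nearest integer multiple of fs to the signal:
n = round(2103.9 / 1580.0) = 1
f_alias = |2103.9 - 1 * 1580.0|
        = |2103.9 - 1580.0|
        = 523.9 Hz

523.9


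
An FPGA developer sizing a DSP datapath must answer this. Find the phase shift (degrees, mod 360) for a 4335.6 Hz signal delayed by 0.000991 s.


Phase shift from frequency and time delay:
phi = 360 * f * t_delay
    = 360 * 4335.6 * 0.000991
    = 1546.77 degrees
    mod 360 = 106.77 degrees

106.77 degrees


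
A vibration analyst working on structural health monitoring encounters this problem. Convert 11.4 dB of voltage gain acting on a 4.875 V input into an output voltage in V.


Output voltage from dB gain:
V_out = V_in * 10^(gain_dB / 20)
      = 4.875 * 10^(11.4 / 20)
      = 4.875 * 3.715352
      = 18.1123 V

18.1123 V


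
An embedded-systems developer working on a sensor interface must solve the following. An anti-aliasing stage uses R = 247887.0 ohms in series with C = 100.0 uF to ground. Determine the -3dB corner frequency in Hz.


Cutoff frequency of a first-order RC filter:
fc = 1 / (2 * pi * R * C)
C = 100.0 uF = 0.0001 F
fc = 1 / (2 * pi * 247887.0 * 0.0001)
   = 1 / 155.75199562408
   = 0.00642 Hz

0.00642 Hz


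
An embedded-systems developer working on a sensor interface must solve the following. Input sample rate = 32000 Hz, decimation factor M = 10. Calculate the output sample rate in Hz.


Decimation reduces the sample rate:
fs_out = fs_in / M
       = 32000 / 10
       = 3200.0 Hz

3200.0 Hz


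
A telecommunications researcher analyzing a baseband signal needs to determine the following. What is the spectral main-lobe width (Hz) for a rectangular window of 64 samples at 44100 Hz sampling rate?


Main lobe width for a rectangular window:
Width = 2 * fs / N
      = 2 * 44100 / 64
      = 88200 / 64
      = 1378.125 Hz

1378.125 Hz


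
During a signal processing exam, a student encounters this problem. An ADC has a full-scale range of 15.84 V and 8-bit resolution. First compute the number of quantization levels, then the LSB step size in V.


Step 1 — number of quantization levels:
L = 2^N = 2^8 = 256

Step 2 — LSB step size:
delta = Vfs / L
      = 15.84 / 256
      = 0.061875 V

Levels = 256; step size = 0.061875 V


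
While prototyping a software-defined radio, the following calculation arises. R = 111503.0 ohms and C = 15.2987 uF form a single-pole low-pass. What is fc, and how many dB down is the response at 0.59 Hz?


Step 1 — cutoff frequency:
fc = 1 / (2*pi*R*C)
C = 15.2987 uF = 1.52987e-05 F
fc = 1 / (2*pi*111503.0*1.52987e-05)
   = 0.0932994 Hz

Step 2 — magnitude at f = 0.59 Hz:
|H(f)| = 1 / sqrt(1 + (f/fc)^2)
f/fc = 0.59 / 0.0932994 = 6.323728
|H| = 1 / sqrt(1 + 39.989536) = 0.1561937
|H|_dB = 20*log10(0.1561937) = -16.13 dB

fc = 0.0932994 Hz; |H(0.59 Hz)| = -16.13 dB


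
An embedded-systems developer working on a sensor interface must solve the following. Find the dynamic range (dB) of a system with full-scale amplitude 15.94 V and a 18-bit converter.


Dynamic range from full-scale to LSB:
V_min = V_max / 2^bits = 15.94 / 2^18
DR = 20 * log10(V_max / V_min)
   = 20 * log10(2^18)
   = 20 * 18 * log10(2)
   = 108.37 dB

108.37 dB


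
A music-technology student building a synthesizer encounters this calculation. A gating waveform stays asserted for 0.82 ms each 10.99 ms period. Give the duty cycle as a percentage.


Duty cycle as a percentage:
DC = (t_on / T) * 100
   = (0.82 / 10.99) * 100
   = 0.074613 * 100
   = 7.46 %

7.46 %


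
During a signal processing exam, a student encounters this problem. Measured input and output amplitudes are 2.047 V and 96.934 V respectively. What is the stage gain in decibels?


Voltage gain in dB:
G = 20 * log10(Vout / Vin)
  = 20 * log10(96.934 / 2.047)
  = 20 * log10(47.354177)
  = 20 * 1.675358
  = 33.51 dB

33.51 dB


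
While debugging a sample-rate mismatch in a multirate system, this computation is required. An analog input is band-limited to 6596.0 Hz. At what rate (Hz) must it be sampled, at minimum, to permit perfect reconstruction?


The Nyquist rate is twice the maximum frequency component.
fs_min = 2 * fmax
      = 2 * 6596.0
      = 13192.0 Hz

13192.0


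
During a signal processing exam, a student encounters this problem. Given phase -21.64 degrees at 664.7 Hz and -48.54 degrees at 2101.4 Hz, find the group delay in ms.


Group delay from phase difference:
tau = -d(phi)/d(omega)
d(phi) = -26.9 deg = -0.469494 rad
d(omega) = 2*pi*(2101.4 - 664.7) = 9027.0523 rad/s
tau = -(-0.469494) / 9027.0523
    = 0.052 ms

0.052 ms


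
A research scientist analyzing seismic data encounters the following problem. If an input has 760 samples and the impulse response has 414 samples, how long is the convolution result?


Linear convolution output length:
L = N + M - 1
  = 760 + 414 - 1
  = 1173 samples

1173


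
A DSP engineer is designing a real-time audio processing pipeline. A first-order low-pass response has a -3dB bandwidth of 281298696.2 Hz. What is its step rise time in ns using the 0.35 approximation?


Rise time from bandwidth relationship:
tr = 0.35 / BW
   = 0.35 / 281298696.2
   = 1.244229016e-09 s
   = 1.2442 ns

1.2442 ns


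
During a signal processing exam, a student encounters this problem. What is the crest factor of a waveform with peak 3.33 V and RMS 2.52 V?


Crest factor is the ratio of peak to RMS:
CF = V_peak / V_rms
   = 3.33 / 2.52
   = 1.3214

1.3214


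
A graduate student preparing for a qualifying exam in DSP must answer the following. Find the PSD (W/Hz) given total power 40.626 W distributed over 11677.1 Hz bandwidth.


Power spectral density:
PSD = P / BW
    = 40.626 / 11677.1
    = 0.00347912 W/Hz

0.00347912 W/Hz


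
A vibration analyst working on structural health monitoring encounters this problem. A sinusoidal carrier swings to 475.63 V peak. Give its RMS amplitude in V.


RMS voltage for a sinusoidal waveform:
V_rms = V_peak / sqrt(2)
      = 475.63 / 1.414214
      = 336.321 V

336.321 V


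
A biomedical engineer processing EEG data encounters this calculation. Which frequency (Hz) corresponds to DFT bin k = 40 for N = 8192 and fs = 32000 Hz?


Frequency of DFT bin k:
f_k = k * fs / N
    = 40 * 32000 / 8192
    = 1280000 / 8192
    = 156.25 Hz

156.25 Hz


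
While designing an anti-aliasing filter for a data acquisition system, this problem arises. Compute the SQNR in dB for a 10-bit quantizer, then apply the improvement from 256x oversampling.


Step 1 — baseline SQNR at Nyquist:
SQNR_base = 6.02*N + 1.76
          = 6.02*10 + 1.76
          = 61.96 dB

Step 2 — oversampling processing gain:
G = 10*log10(OSR) = 10*log10(256) = 24.08 dB

Step 3 — total:
SQNR_total = 61.96 + 24.08 = 86.04 dB

Base SQNR = 61.96 dB; oversampled SQNR = 86.04 dB


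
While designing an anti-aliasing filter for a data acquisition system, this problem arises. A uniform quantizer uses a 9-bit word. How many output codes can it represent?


Number of quantization levels = 2^N
= 2^9
= 512

512


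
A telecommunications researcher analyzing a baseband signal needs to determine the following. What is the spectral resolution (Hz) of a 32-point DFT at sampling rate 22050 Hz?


DFT frequency resolution:
df = fs / N
   = 22050 / 32
   = 689.0625 Hz

689.0625 Hz


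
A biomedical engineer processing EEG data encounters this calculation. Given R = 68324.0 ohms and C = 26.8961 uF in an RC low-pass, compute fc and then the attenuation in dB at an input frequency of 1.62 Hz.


Step 1 — cutoff frequency:
fc = 1 / (2*pi*R*C)
C = 26.8961 uF = 2.68961e-05 F
fc = 1 / (2*pi*68324.0*2.68961e-05)
   = 0.0866079 Hz

Step 2 — magnitude at f = 1.62 Hz:
|H(f)| = 1 / sqrt(1 + (f/fc)^2)
f/fc = 1.62 / 0.0866079 = 18.704991
|H| = 1 / sqrt(1 + 349.876688) = 0.0533854
|H|_dB = 20*log10(0.0533854) = -25.45 dB

fc = 0.0866079 Hz; |H(1.62 Hz)| = -25.45 dB


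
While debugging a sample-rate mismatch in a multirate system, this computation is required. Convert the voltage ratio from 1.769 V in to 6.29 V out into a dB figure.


Voltage gain in dB:
G = 20 * log10(Vout / Vin)
  = 20 * log10(6.29 / 1.769)
  = 20 * log10(3.555681)
  = 20 * 0.550923
  = 11.02 dB

11.02 dB


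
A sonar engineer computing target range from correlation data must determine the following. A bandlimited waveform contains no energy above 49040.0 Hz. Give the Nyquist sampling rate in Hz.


The Nyquist rate is twice the maximum frequency component.
fs_min = 2 * fmax
      = 2 * 49040.0
      = 98080.0 Hz

98080.0


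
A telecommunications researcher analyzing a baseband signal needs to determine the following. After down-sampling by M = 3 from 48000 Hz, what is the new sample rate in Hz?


Decimation reduces the sample rate:
fs_out = fs_in / M
       = 48000 / 3
       = 16000.0 Hz

16000.0 Hz


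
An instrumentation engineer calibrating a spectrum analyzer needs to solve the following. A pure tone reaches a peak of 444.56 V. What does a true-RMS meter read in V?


RMS voltage for a sinusoidal waveform:
V_rms = V_peak / sqrt(2)
      = 444.56 / 1.414214
      = 314.351 V

314.351 V


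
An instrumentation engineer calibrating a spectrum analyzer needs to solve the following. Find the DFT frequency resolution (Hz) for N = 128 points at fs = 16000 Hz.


DFT frequency resolution:
df = fs / N
   = 16000 / 128
   = 125.0 Hz

125.0 Hz


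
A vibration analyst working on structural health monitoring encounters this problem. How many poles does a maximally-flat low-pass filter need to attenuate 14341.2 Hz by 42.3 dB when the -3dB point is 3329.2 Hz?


Butterworth filter order formula:
n = log10(10^(A/10) - 1) / (2 * log10(f_stop/f_pass))
10^(42.3/10) - 1 = 16981.4365
f_stop/f_pass = 14341.2 / 3329.2 = 4.3077
n = 3.3347 -> ceil = 4

4


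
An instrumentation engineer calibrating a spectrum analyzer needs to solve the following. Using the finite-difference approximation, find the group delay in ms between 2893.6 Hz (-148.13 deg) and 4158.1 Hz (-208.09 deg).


Group delay from phase difference:
tau = -d(phi)/d(omega)
d(phi) = -59.96 deg = -1.046499 rad
d(omega) = 2*pi*(4158.1 - 2893.6) = 7945.0878 rad/s
tau = -(-1.046499) / 7945.0878
    = 0.1317 ms

0.1317 ms


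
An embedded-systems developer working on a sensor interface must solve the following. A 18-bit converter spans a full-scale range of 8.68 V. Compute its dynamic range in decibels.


Dynamic range from full-scale to LSB:
V_min = V_max / 2^bits = 8.68 / 2^18
DR = 20 * log10(V_max / V_min)
   = 20 * log10(2^18)
   = 20 * 18 * log10(2)
   = 108.37 dB

108.37 dB


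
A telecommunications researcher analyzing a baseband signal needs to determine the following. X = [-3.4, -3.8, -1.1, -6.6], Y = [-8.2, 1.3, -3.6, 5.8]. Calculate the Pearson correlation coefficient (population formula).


Pearson correlation coefficient (population):
r = cov(X,Y) / (std(X) * std(Y))
Mean X = -3.725, Mean Y = -1.175
Cov(X,Y) = -7.221875
Std(X) = 1.953682, Std(Y) = 5.244223
r = -0.7049

-0.7049


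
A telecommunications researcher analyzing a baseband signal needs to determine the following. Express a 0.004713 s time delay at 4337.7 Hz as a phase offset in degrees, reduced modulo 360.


Phase shift from frequency and time delay:
phi = 360 * f * t_delay
    = 360 * 4337.7 * 0.004713
    = 7359.69 degrees
    mod 360 = 159.69 degrees

159.69 degrees


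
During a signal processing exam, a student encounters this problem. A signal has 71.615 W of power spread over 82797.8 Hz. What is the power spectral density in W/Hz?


Power spectral density:
PSD = P / BW
    = 71.615 / 82797.8
    = 0.00086494 W/Hz

0.00086494 W/Hz


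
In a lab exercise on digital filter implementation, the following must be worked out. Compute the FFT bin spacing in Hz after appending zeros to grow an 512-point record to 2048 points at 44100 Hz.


Frequency resolution after zero-padding:
N_padded = 512 * 4 = 2048
df = fs / N_padded
   = 44100 / 2048
   = 21.5332 Hz

21.5332 Hz


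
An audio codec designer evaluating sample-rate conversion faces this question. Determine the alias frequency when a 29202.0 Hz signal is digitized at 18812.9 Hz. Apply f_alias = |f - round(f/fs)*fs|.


Compute the nearest integer multiple of fs to the signal:
n = round(29202.0 / 18812.9) = 2
f_alias = |29202.0 - 2 * 18812.9|
        = |29202.0 - 37625.8|
        = 8423.8 Hz

8423.8


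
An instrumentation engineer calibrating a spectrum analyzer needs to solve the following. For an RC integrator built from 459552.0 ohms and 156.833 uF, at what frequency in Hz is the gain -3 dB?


Cutoff frequency of a first-order RC filter:
fc = 1 / (2 * pi * R * C)
C = 156.833 uF = 0.000156833 F
fc = 1 / (2 * pi * 459552.0 * 0.000156833)
   = 1 / 452.84750455024
   = 0.002208 Hz

0.002208 Hz


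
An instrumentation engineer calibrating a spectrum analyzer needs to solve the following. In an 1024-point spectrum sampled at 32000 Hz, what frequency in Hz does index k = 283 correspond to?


Frequency of DFT bin k:
f_k = k * fs / N
    = 283 * 32000 / 1024
    = 9056000 / 1024
    = 8843.75 Hz

8843.75 Hz


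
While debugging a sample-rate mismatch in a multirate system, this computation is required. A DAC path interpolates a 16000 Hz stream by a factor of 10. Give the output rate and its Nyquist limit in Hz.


Step 1 — output sample rate after interpolation by L:
fs_out = L * fs_in = 10 * 16000 = 160000 Hz

Step 2 — Nyquist frequency of the output stream:
f_Nyq = fs_out / 2 = 160000 / 2 = 80000.0 Hz

fs_out = 160000 Hz; f_Nyquist = 80000.0 Hz


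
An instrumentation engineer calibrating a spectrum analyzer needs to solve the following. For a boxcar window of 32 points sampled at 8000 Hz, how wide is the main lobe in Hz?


Main lobe width for a rectangular window:
Width = 2 * fs / N
      = 2 * 8000 / 32
      = 16000 / 32
      = 500.0 Hz

500.0 Hz


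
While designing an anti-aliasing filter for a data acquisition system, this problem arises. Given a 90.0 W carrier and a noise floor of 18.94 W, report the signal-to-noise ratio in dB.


SNR in decibels:
SNR = 10 * log10(Ps / Pn)
    = 10 * log10(90.0 / 18.94)
    = 10 * log10(4.7518)
    = 10 * 0.6769
    = 6.77 dB

6.77 dB


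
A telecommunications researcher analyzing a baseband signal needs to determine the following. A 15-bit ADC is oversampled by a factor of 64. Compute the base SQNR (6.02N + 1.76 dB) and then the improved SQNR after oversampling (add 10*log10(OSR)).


Step 1 — baseline SQNR at Nyquist:
SQNR_base = 6.02*N + 1.76
          = 6.02*15 + 1.76
          = 92.06 dB

Step 2 — oversampling processing gain:
G = 10*log10(OSR) = 10*log10(64) = 18.06 dB

Step 3 — total:
SQNR_total = 92.06 + 18.06 = 110.12 dB

Base SQNR = 92.06 dB; oversampled SQNR = 110.12 dB


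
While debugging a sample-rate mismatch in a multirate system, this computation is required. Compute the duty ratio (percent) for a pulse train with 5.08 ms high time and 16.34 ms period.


Duty cycle as a percentage:
DC = (t_on / T) * 100
   = (5.08 / 16.34) * 100
   = 0.310894 * 100
   = 31.09 %

31.09 %


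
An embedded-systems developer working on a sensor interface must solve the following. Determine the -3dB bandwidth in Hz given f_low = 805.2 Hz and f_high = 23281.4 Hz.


Bandwidth is the difference of -3dB frequencies:
BW = f_high - f_low
   = 23281.4 - 805.2
   = 22476.2 Hz

22476.2 Hz


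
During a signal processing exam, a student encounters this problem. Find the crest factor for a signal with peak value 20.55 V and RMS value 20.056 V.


Crest factor is the ratio of peak to RMS:
CF = V_peak / V_rms
   = 20.55 / 20.056
   = 1.0246

1.0246


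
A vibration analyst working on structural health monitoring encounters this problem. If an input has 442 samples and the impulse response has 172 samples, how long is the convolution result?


Linear convolution output length:
L = N + M - 1
  = 442 + 172 - 1
  = 613 samples

613


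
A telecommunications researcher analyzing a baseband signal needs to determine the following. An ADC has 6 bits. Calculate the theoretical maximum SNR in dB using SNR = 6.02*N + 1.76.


Theoretical SNR for a full-scale sinusoid:
SNR = 6.02 * N + 1.76
    = 6.02 * 6 + 1.76
    = 36.12 + 1.76
    = 37.88 dB

37.88 dB


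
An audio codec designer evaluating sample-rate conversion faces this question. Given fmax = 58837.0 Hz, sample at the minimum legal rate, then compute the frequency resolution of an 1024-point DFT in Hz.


Step 1 — Nyquist sampling rate:
fs = 2 * fmax = 2 * 58837.0 = 117674.0 Hz

Step 2 — DFT bin spacing:
df = fs / N = 117674.0 / 1024 = 114.916 Hz

114.916 Hz


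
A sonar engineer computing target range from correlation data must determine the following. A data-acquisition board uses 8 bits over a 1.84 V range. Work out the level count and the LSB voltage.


Step 1 — number of quantization levels:
L = 2^N = 2^8 = 256

Step 2 — LSB step size:
delta = Vfs / L
      = 1.84 / 256
      = 0.0071875 V

Levels = 256; step size = 0.0071875 V


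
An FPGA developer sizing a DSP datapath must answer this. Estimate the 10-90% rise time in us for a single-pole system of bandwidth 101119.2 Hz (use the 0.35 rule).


Rise time from bandwidth relationship:
tr = 0.35 / BW
   = 0.35 / 101119.2
   = 3.461261561e-06 s
   = 3.4613 us

3.4613 us


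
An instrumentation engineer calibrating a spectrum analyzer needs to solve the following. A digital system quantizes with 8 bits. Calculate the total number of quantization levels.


Number of quantization levels = 2^N
= 2^8
= 256

256


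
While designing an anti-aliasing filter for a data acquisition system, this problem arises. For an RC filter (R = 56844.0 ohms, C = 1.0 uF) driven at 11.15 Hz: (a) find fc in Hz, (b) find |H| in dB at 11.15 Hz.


Step 1 — cutoff frequency:
fc = 1 / (2*pi*R*C)
C = 1.0 uF = 1e-06 F
fc = 1 / (2*pi*56844.0*1e-06)
   = 2.79985 Hz

Step 2 — magnitude at f = 11.15 Hz:
|H(f)| = 1 / sqrt(1 + (f/fc)^2)
f/fc = 11.15 / 2.79985 = 3.982356
|H| = 1 / sqrt(1 + 15.859159) = 0.2435466
|H|_dB = 20*log10(0.2435466) = -12.27 dB

fc = 2.79985 Hz; |H(11.15 Hz)| = -12.27 dB


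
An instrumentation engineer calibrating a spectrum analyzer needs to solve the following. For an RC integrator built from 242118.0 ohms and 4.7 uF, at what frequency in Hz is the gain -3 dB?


Cutoff frequency of a first-order RC filter:
fc = 1 / (2 * pi * R * C)
C = 4.7 uF = 4.7e-06 F
fc = 1 / (2 * pi * 242118.0 * 4.7e-06)
   = 1 / 7.1499796229574
   = 0.139861 Hz

0.139861 Hz


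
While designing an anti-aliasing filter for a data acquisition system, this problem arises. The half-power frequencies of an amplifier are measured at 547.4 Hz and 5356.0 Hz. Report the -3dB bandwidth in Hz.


Bandwidth is the difference of -3dB frequencies:
BW = f_high - f_low
   = 5356.0 - 547.4
   = 4808.6 Hz

4808.6 Hz


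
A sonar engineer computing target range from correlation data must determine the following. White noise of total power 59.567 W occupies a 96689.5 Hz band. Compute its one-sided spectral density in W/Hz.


Power spectral density:
PSD = P / BW
    = 59.567 / 96689.5
    = 0.00061606 W/Hz

0.00061606 W/Hz


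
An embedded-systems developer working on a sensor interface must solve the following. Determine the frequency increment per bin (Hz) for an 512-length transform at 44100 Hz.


DFT frequency resolution:
df = fs / N
   = 44100 / 512
   = 86.1328 Hz

86.1328 Hz


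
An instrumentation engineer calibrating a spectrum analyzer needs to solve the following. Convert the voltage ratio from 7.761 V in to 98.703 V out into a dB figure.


Voltage gain in dB:
G = 20 * log10(Vout / Vin)
  = 20 * log10(98.703 / 7.761)
  = 20 * log10(12.71782)
  = 20 * 1.104413
  = 22.09 dB

22.09 dB


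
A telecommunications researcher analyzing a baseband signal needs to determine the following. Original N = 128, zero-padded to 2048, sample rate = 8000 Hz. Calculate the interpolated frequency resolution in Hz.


Frequency resolution after zero-padding:
N_padded = 128 * 16 = 2048
df = fs / N_padded
   = 8000 / 2048
   = 3.9062 Hz

3.9062 Hz


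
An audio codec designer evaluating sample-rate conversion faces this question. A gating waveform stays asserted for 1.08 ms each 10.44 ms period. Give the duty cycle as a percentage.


Duty cycle as a percentage:
DC = (t_on / T) * 100
   = (1.08 / 10.44) * 100
   = 0.103448 * 100
   = 10.34 %

10.34 %


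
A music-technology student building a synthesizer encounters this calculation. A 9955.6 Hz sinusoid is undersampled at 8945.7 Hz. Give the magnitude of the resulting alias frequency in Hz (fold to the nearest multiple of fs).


Compute the nearest integer multiple of fs to the signal:
n = round(9955.6 / 8945.7) = 1
f_alias = |9955.6 - 1 * 8945.7|
        = |9955.6 - 8945.7|
        = 1009.9 Hz

1009.9


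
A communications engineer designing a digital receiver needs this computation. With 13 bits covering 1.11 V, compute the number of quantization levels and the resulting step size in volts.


Step 1 — number of quantization levels:
L = 2^N = 2^13 = 8192

Step 2 — LSB step size:
delta = Vfs / L
      = 1.11 / 8192
      = 0.0001355 V

Levels = 8192; step size = 0.0001355 V


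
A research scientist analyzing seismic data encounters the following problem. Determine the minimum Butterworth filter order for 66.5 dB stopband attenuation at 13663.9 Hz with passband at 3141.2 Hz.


Butterworth filter order formula:
n = log10(10^(A/10) - 1) / (2 * log10(f_stop/f_pass))
10^(66.5/10) - 1 = 4466834.9215
f_stop/f_pass = 13663.9 / 3141.2 = 4.3499
n = 5.2077 -> ceil = 6

6


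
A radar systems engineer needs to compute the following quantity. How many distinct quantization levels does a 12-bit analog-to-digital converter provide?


Number of quantization levels = 2^N
= 2^12
= 4096

4096


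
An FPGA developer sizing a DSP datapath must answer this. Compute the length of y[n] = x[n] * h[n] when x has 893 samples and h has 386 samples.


Linear convolution output length:
L = N + M - 1
  = 893 + 386 - 1
  = 1278 samples

1278


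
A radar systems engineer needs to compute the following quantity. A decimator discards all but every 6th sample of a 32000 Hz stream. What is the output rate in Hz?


Decimation reduces the sample rate:
fs_out = fs_in / M
       = 32000 / 6
       = 5333.3333 Hz

5333.3333 Hz


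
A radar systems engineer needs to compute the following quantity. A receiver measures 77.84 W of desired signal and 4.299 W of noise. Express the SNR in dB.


SNR in decibels:
SNR = 10 * log10(Ps / Pn)
    = 10 * log10(77.84 / 4.299)
    = 10 * log10(18.1065)
    = 10 * 1.2578
    = 12.58 dB

12.58 dB


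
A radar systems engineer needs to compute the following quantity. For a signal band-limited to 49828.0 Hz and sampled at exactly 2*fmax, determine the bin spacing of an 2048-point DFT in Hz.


Step 1 — Nyquist sampling rate:
fs = 2 * fmax = 2 * 49828.0 = 99656.0 Hz

Step 2 — DFT bin spacing:
df = fs / N = 99656.0 / 2048 = 48.6602 Hz

48.6602 Hz


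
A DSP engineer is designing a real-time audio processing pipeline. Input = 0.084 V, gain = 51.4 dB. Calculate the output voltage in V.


Output voltage from dB gain:
V_out = V_in * 10^(gain_dB / 20)
      = 0.084 * 10^(51.4 / 20)
      = 0.084 * 371.535229
      = 31.209 V

31.209 V


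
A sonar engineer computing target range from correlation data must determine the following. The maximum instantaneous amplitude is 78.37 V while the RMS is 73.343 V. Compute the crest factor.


Crest factor is the ratio of peak to RMS:
CF = V_peak / V_rms
   = 78.37 / 73.343
   = 1.0685

1.0685


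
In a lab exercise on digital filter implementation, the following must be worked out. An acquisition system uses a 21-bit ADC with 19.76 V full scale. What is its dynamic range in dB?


Dynamic range from full-scale to LSB:
V_min = V_max / 2^bits = 19.76 / 2^21
DR = 20 * log10(V_max / V_min)
   = 20 * log10(2^21)
   = 20 * 21 * log10(2)
   = 126.43 dB

126.43 dB


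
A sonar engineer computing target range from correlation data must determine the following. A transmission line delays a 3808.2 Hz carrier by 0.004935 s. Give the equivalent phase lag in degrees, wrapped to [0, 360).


Phase shift from frequency and time delay:
phi = 360 * f * t_delay
    = 360 * 3808.2 * 0.004935
    = 6765.65 degrees
    mod 360 = 285.65 degrees

285.65 degrees


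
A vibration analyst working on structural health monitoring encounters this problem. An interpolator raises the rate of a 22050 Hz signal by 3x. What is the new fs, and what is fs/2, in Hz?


Step 1 — output sample rate after interpolation by L:
fs_out = L * fs_in = 3 * 22050 = 66150 Hz

Step 2 — Nyquist frequency of the output stream:
f_Nyq = fs_out / 2 = 66150 / 2 = 33075.0 Hz

fs_out = 66150 Hz; f_Nyquist = 33075.0 Hz


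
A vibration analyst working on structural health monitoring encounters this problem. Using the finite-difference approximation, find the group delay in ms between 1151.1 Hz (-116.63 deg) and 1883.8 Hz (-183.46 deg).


Group delay from phase difference:
tau = -d(phi)/d(omega)
d(phi) = -66.83 deg = -1.166404 rad
d(omega) = 2*pi*(1883.8 - 1151.1) = 4603.6899 rad/s
tau = -(-1.166404) / 4603.6899
    = 0.2534 ms

0.2534 ms


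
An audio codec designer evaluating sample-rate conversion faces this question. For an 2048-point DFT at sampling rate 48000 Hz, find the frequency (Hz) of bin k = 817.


Frequency of DFT bin k:
f_k = k * fs / N
    = 817 * 48000 / 2048
    = 39216000 / 2048
    = 19148.438 Hz

19148.438 Hz
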